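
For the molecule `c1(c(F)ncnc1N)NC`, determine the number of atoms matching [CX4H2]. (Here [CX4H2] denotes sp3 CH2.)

0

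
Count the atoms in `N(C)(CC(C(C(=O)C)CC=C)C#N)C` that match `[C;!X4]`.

4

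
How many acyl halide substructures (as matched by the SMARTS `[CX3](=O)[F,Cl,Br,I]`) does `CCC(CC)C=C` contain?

0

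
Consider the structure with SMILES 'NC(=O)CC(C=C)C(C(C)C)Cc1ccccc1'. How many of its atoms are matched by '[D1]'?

5

Check the 18 heavy atoms by environment: 3× C (D2) → no; 4× C (D3) → no; 3× C (D1) → match; 1× O (D1) → match; 1× N (D1) → match; 1× c (aromatic, D3) → no; 5× c (aromatic, D2) → no.
Summing the matching environments: 3 + 1 + 1 = 5 matching atoms.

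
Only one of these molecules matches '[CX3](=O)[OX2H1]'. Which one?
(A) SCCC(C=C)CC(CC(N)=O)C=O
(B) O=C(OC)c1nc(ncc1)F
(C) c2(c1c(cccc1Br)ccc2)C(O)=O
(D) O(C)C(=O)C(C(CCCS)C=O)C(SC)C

C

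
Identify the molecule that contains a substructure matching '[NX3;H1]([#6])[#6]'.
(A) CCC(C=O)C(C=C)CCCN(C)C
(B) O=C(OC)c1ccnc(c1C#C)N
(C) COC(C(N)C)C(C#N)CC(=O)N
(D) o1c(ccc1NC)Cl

D

[NX3;H1]([#6])[#6] describes a trivalent nitrogen with one H, bonded to two carbons (a secondary amine).
(A) has a dimethylamino group (-N(CH3)2) but the nitrogen has H0, not H1.
(B) has a primary amino group (-NH2) but the nitrogen has H2 and only one carbon neighbour.
(C) has a primary amide (-C(=O)NH2) but the -C(=O)NH2 nitrogen has H2, not H1.
(D) contains an N-methylamino group (-NHCH3), which satisfies every atom and bond constraint.
So the answer is (D).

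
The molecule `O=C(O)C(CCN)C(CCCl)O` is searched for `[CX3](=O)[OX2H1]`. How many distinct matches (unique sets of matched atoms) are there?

1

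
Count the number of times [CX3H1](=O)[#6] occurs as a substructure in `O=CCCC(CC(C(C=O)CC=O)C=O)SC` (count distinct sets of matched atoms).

[CX3H1](=O)[#6] is the SMARTS for an aldehyde: an sp2 carbon with one H, double-bonded to O and single-bonded to carbon.
The molecule carries 4 separate instances of an aldehyde (-CHO) meeting every constraint; each maps to a distinct set of atoms, giving 4 matches.

4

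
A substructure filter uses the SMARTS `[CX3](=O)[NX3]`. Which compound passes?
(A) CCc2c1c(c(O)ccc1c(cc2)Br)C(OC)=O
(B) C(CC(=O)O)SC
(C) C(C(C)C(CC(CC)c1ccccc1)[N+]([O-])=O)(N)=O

C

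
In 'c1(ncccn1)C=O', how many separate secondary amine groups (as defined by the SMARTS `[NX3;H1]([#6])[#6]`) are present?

0

[NX3;H1]([#6])[#6] is the SMARTS for a secondary amine: a trivalent nitrogen with one H, bonded to two carbons.
No fragment in the molecule satisfies every constraint, giving 0 matches.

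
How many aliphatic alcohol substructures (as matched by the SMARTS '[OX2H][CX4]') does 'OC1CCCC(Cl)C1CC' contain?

1

[OX2H][CX4] is the SMARTS for an aliphatic alcohol: a hydroxyl oxygen bound to an sp3 (X4) carbon.
Exactly one fragment in the molecule meets all constraints, giving 1 match.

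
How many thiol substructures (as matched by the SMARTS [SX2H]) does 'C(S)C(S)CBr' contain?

2

[SX2H] is the SMARTS for a thiol: an aliphatic sulfur with two connections, one being H.
The molecule carries 2 separate instances of a thiol (-SH) meeting every constraint; each maps to a distinct set of atoms, giving 2 matches.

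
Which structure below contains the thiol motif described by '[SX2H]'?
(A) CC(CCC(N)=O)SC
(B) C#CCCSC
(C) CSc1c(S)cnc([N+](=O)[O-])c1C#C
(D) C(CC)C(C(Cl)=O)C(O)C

C

[SX2H] describes an aliphatic sulfur with two connections, one being H (a thiol).
(A) has a methylthio ether (-SCH3) but the sulfur has H0 (bonded to two carbons), not H1.
(B) has a methylthio ether (-SCH3) but the sulfur has H0 (bonded to two carbons), not H1.
(C) contains a thiol (-SH), which satisfies every atom and bond constraint.
(D) has a hydroxyl group (-OH) but it is an -OH, not an -SH.
So the answer is (C).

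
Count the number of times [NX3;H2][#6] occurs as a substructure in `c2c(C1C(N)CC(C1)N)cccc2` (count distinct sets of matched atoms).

2

[NX3;H2][#6] is the SMARTS for a primary amine: a trivalent nitrogen with two H attached to carbon.
The molecule carries 2 separate instances of a primary amino group (-NH2) meeting every constraint; each maps to a distinct set of atoms, giving 2 matches.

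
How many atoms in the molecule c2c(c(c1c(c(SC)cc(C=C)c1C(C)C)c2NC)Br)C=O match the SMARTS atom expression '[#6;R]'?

10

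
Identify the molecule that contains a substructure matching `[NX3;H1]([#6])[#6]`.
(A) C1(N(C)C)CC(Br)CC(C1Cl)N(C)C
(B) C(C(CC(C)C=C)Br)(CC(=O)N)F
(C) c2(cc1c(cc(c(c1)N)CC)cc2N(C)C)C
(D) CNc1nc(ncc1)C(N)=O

D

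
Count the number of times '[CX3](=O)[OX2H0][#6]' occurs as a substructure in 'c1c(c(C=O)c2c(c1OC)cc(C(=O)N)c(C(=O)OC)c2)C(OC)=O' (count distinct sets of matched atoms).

2

[CX3](=O)[OX2H0][#6] is the SMARTS for an ester: a carbonyl carbon bonded to an oxygen that is itself bonded to carbon (no H on that O).
The molecule carries 2 separate instances of a methyl-ester group (-C(=O)OCH3) meeting every constraint; each maps to a distinct set of atoms, giving 2 matches.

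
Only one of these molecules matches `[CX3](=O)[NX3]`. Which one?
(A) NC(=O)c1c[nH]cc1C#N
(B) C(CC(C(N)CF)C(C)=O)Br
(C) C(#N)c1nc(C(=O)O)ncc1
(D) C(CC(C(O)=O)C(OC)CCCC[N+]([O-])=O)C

A

[CX3](=O)[NX3] describes a carbonyl carbon bonded to a trivalent nitrogen (an amide).
(A) contains a primary amide (-C(=O)NH2), which satisfies every atom and bond constraint.
(B) has a primary amino group (-NH2) but the -NH2 is not attached to a carbonyl carbon.
(C) has a nitrile (-C#N) but the nitrile N is NX1 (triple-bonded), not NX3.
(D) has a carboxylic acid group (-C(=O)OH) but the carbonyl is bonded to O, not to an NX3 nitrogen.
So the answer is (A).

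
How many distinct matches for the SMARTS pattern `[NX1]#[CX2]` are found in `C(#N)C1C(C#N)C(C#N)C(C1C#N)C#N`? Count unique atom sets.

[NX1]#[CX2] is the SMARTS for a nitrile: a nitrogen triple-bonded to a two-connected carbon.
The molecule carries 5 separate instances of a nitrile (-C#N) meeting every constraint; each maps to a distinct set of atoms, giving 5 matches.

5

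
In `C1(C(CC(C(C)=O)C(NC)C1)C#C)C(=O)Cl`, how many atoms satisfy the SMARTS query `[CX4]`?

8

Check the 16 heavy atoms by environment: 8× C (X4) → match; 2× C (X2) → no; 2× C (X3) → no; 2× O (X1) → no; 1× Cl (X1) → no; 1× N (X3) → no.
That gives 8 matching atoms.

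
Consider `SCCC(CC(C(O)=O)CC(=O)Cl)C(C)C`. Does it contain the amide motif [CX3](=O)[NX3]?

The pattern [CX3](=O)[NX3] describes a carbonyl carbon bonded to a trivalent nitrogen — an amide.
The closest candidate here is a carboxylic acid group (-C(=O)OH), but the carbonyl is bonded to O, not to an NX3 nitrogen. No other fragment satisfies the full query, so there is no match.

No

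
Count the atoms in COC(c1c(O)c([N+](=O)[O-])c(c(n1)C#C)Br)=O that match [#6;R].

5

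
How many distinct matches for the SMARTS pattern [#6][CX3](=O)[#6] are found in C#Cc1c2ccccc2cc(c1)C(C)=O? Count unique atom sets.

1

[#6][CX3](=O)[#6] is the SMARTS for a ketone: a carbonyl carbon (no H) flanked by two carbons.
Exactly one fragment in the molecule meets all constraints, giving 1 match.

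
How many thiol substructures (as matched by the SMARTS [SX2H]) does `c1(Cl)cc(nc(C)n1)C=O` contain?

0

[SX2H] is the SMARTS for a thiol: an aliphatic sulfur with two connections, one being H.
No fragment in the molecule satisfies every constraint, giving 0 matches.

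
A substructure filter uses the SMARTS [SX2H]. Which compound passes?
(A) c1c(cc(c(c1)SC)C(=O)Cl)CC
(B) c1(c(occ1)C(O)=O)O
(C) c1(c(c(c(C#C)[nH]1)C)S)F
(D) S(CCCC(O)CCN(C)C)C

C

[SX2H] describes an aliphatic sulfur with two connections, one being H (a thiol).
(A) has a methylthio ether (-SCH3) but the sulfur has H0 (bonded to two carbons), not H1.
(B) has a hydroxyl group (-OH) but it is an -OH, not an -SH.
(C) contains a thiol (-SH), which satisfies every atom and bond constraint.
(D) has a methylthio ether (-SCH3) but the sulfur has H0 (bonded to two carbons), not H1.
So the answer is (C).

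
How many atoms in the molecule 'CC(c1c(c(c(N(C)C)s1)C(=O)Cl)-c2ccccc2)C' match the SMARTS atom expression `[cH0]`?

The query [cH0] means: aromatic carbon with no attached hydrogen (substituted or ring-fusion).
Check the 20 heavy atoms by environment: 1× s (aromatic, H0) → no; 5× c (aromatic, H0) → match; 1× C (H0) → no; 1× O (H0) → no; 1× Cl (H0) → no; 5× c (aromatic, H1) → no; 1× N (H0) → no; 4× C (H3) → no; 1× C (H1) → no.
That gives 5 matching atoms.

5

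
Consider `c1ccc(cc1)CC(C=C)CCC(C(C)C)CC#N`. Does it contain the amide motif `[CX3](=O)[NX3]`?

No

The pattern [CX3](=O)[NX3] describes a carbonyl carbon bonded to a trivalent nitrogen — an amide.
The closest candidate here is a nitrile (-C#N), but the nitrile N is NX1 (triple-bonded), not NX3. No other fragment satisfies the full query, so there is no match.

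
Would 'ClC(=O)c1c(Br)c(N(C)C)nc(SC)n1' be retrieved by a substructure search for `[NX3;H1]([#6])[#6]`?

No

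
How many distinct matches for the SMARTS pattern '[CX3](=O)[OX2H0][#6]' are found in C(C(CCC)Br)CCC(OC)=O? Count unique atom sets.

1

[CX3](=O)[OX2H0][#6] is the SMARTS for an ester: a carbonyl carbon bonded to an oxygen that is itself bonded to carbon (no H on that O).
Exactly one fragment in the molecule meets all constraints, giving 1 match.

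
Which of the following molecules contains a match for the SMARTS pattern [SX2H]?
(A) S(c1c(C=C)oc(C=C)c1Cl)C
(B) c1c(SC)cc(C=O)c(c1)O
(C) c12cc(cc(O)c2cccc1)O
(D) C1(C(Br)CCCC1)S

D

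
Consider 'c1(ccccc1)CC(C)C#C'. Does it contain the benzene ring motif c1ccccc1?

Yes

The pattern c1ccccc1 describes six aromatic carbons in a ring — a benzene ring.
The molecule carries a phenyl ring, whose atoms satisfy every constraint of the query, so the pattern matches.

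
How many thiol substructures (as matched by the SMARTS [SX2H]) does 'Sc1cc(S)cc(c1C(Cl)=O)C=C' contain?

[SX2H] is the SMARTS for a thiol: an aliphatic sulfur with two connections, one being H.
The molecule carries 2 separate instances of a thiol (-SH) meeting every constraint; each maps to a distinct set of atoms, giving 2 matches.

2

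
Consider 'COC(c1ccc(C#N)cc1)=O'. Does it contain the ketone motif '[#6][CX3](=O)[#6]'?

No

The pattern [#6][CX3](=O)[#6] describes a carbonyl carbon (no H) flanked by two carbons — a ketone.
The closest candidate here is a methyl-ester group (-C(=O)OCH3), but one neighbour of the carbonyl carbon is O, not C. No other fragment satisfies the full query, so there is no match.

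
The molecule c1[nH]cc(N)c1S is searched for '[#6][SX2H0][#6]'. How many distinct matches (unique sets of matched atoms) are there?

[#6][SX2H0][#6] is the SMARTS for a thioether: an aliphatic sulfur bridging two carbons with no H on the sulfur.
The molecule has a thiol (-SH), but the sulfur has H1, not H0 bridging two carbons; nothing else fits, so there are 0 matches.

0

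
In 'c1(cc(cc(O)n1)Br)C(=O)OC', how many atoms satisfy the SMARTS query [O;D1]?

2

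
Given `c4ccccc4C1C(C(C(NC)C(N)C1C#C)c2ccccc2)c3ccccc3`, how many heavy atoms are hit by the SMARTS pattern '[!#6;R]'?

The query [!#6;R] means: non-carbon atom that is part of a ring.
Check the 29 heavy atoms by environment: 6× C (in 6-ring) → no; 3× C (acyclic) → no; 18× c (aromatic, in 6-ring) → no; 2× N (acyclic) → no.
No environment satisfies the query, so 0 matching atoms.

0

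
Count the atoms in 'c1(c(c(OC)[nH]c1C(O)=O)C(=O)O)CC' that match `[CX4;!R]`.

The query [CX4;!R] means: aliphatic carbon with four total connections, not in a ring.
Check the 15 heavy atoms by environment: 1× n (aromatic, X3, in 5-ring) → no; 4× c (aromatic, X3, in 5-ring) → no; 3× O (X2, acyclic) → no; 3× C (X4, acyclic) → match; 2× C (X3, acyclic) → no; 2× O (X1, acyclic) → no.
That gives 3 matching atoms.

3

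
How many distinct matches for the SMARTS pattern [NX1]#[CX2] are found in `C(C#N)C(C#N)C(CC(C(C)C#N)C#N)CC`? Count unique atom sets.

4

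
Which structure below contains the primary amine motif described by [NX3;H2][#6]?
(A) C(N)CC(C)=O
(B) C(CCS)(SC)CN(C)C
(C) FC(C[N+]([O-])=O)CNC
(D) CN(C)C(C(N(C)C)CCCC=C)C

A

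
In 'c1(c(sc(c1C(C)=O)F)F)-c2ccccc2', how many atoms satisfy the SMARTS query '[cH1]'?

The query [cH1] means: aromatic carbon bearing exactly one hydrogen.
Check the 16 heavy atoms by environment: 1× s (aromatic, H0) → no; 5× c (aromatic, H0) → no; 2× F (H0) → no; 5× c (aromatic, H1) → match; 1× C (H0) → no; 1× O (H0) → no; 1× C (H3) → no.
That gives 5 matching atoms.

5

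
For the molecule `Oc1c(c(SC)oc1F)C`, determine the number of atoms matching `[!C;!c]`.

4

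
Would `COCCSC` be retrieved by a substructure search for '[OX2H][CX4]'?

The pattern [OX2H][CX4] describes a hydroxyl oxygen bound to an sp3 (X4) carbon — an aliphatic alcohol.
The closest candidate here is a methoxy ether (-OCH3), but the oxygen has H0 (ether), not H1. No other fragment satisfies the full query, so there is no match.

No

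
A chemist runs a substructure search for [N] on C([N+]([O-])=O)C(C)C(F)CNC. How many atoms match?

2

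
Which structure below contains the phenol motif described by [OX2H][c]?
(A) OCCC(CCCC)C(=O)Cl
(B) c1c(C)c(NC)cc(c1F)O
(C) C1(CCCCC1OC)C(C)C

B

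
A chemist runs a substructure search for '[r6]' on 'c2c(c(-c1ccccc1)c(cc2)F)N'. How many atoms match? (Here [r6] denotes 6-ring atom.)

12

The query [r6] means: r6 matches atoms in a six-membered ring.
Check the 14 heavy atoms by environment: 12× c (aromatic, in 6-ring) → match; 1× N (acyclic) → no; 1× F (acyclic) → no.
That gives 12 matching atoms.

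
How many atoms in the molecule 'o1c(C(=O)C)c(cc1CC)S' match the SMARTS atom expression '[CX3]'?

1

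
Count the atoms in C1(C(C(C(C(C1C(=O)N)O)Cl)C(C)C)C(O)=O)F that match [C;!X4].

2

The query [C;!X4] means: aliphatic carbon that does not have four total connections.
Check the 18 heavy atoms by environment: 9× C (X4) → no; 2× C (X3) → match; 2× O (X1) → no; 2× O (X2) → no; 1× Cl (X1) → no; 1× N (X3) → no; 1× F (X1) → no.
That gives 2 matching atoms.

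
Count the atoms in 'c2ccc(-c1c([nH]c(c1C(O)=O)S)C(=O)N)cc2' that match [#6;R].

10

Check the 18 heavy atoms by environment: 1× n (aromatic, in 5-ring) → no; 4× c (aromatic, in 5-ring) → match; 2× C (acyclic) → no; 3× O (acyclic) → no; 1× S (acyclic) → no; 6× c (aromatic, in 6-ring) → match; 1× N (acyclic) → no.
Summing the matching environments: 4 + 6 = 10 matching atoms.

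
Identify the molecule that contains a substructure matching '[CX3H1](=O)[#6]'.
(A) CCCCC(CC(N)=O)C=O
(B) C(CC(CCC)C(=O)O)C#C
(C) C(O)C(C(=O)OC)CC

[CX3H1](=O)[#6] describes an sp2 carbon with one H, double-bonded to O and single-bonded to carbon (an aldehyde).
(A) contains an aldehyde (-CHO), which satisfies every atom and bond constraint.
(B) has a carboxylic acid group (-C(=O)OH) but the carbonyl carbon has H0 and is bonded to O, not H1.
(C) has a methyl-ester group (-C(=O)OCH3) but the carbonyl carbon has H0, not H1.
So the answer is (A).

A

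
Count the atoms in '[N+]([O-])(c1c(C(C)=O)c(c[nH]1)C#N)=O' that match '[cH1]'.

1

The query [cH1] means: aromatic carbon bearing exactly one hydrogen.
Check the 13 heavy atoms by environment: 1× n (aromatic, H1) → no; 3× c (aromatic, H0) → no; 1× c (aromatic, H1) → match; 1× N (charge +1, H0) → no; 1× O (charge -1, H0) → no; 2× O (H0) → no; 2× C (H0) → no; 1× N (H0) → no; 1× C (H3) → no.
That gives 1 matching atom.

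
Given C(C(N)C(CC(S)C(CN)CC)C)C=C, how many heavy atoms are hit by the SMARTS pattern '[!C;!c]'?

3

The query [!C;!c] means: neither aliphatic nor aromatic carbon — same as [!#6].
Check the 15 heavy atoms by environment: 12× C → no; 2× N → match; 1× S → match.
Summing the matching environments: 2 + 1 = 3 matching atoms.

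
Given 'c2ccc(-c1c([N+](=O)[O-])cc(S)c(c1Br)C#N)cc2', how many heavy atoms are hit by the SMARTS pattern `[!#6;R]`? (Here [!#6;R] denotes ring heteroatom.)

0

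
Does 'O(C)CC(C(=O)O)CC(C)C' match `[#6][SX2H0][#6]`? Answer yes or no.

The pattern [#6][SX2H0][#6] describes an aliphatic sulfur bridging two carbons with no H on the sulfur — a thioether.
The closest candidate here is a methoxy ether (-OCH3), but the bridging atom is O, not S. No other fragment satisfies the full query, so there is no match.

No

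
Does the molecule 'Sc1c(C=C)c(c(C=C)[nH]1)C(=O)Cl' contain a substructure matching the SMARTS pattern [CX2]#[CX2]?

The pattern [CX2]#[CX2] describes a carbon-carbon triple bond — an alkyne.
The closest candidate here is a vinyl group (-CH=CH2), but the C=C is a double bond; both carbons are CX3, not CX2. No other fragment satisfies the full query, so there is no match.

No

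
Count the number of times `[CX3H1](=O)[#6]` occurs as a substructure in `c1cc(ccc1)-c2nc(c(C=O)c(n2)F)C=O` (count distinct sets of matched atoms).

[CX3H1](=O)[#6] is the SMARTS for an aldehyde: an sp2 carbon with one H, double-bonded to O and single-bonded to carbon.
The molecule carries 2 separate instances of an aldehyde (-CHO) meeting every constraint; each maps to a distinct set of atoms, giving 2 matches.

2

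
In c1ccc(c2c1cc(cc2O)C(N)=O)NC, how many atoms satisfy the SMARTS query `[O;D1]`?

2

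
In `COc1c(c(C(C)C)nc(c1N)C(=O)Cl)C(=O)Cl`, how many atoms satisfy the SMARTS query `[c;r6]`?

5

Check the 18 heavy atoms by environment: 1× n (aromatic, in 6-ring) → no; 5× c (aromatic, in 6-ring) → match; 6× C (acyclic) → no; 3× O (acyclic) → no; 2× Cl (acyclic) → no; 1× N (acyclic) → no.
That gives 5 matching atoms.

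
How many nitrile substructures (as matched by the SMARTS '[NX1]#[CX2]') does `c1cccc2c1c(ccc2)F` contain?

0

[NX1]#[CX2] is the SMARTS for a nitrile: a nitrogen triple-bonded to a two-connected carbon.
No fragment in the molecule satisfies every constraint, giving 0 matches.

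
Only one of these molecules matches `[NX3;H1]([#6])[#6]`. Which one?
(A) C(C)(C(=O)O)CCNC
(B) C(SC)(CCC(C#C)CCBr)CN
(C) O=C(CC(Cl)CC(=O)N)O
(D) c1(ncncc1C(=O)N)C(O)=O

[NX3;H1]([#6])[#6] describes a trivalent nitrogen with one H, bonded to two carbons (a secondary amine).
(A) contains an N-methylamino group (-NHCH3), which satisfies every atom and bond constraint.
(B) has a primary amino group (-NH2) but the nitrogen has H2 and only one carbon neighbour.
(C) has a primary amide (-C(=O)NH2) but the -C(=O)NH2 nitrogen has H2, not H1.
(D) has a primary amide (-C(=O)NH2) but the -C(=O)NH2 nitrogen has H2, not H1.
So the answer is (A).

A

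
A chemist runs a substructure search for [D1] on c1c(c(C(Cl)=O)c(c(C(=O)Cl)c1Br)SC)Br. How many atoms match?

7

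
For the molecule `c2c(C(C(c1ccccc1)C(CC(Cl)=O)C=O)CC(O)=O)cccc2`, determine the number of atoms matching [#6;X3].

The query [#6;X3] means: any carbon (aromatic or not) with three total connections.
Check the 25 heavy atoms by environment: 5× C (X4) → no; 3× C (X3) → match; 3× O (X1) → no; 1× Cl (X1) → no; 1× O (X2) → no; 12× c (aromatic, X3) → match.
Summing the matching environments: 3 + 12 = 15 matching atoms.

15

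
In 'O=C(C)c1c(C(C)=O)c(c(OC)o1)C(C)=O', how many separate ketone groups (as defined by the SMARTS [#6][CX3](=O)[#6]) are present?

3

[#6][CX3](=O)[#6] is the SMARTS for a ketone: a carbonyl carbon (no H) flanked by two carbons.
The molecule carries 3 separate instances of an acetyl/ketone group (-C(=O)CH3) meeting every constraint; each maps to a distinct set of atoms, giving 3 matches.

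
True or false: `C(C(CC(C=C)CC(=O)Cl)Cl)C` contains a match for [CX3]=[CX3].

True

The pattern [CX3]=[CX3] describes a non-aromatic C=C double bond between two sp2 carbons — an alkene.
The molecule carries a vinyl group (-CH=CH2), whose atoms satisfy every constraint of the query, so the pattern matches.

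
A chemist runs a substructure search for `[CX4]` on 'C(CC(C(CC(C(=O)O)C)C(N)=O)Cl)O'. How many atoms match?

The query [CX4] means: C with X4: aliphatic carbon with exactly 4 total connections (bonds + H).
Check the 15 heavy atoms by environment: 7× C (X4) → match; 2× C (X3) → no; 2× O (X1) → no; 2× O (X2) → no; 1× Cl (X1) → no; 1× N (X3) → no.
That gives 7 matching atoms.

7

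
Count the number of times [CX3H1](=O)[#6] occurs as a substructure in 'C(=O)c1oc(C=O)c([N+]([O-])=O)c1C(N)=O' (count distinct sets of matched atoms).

2

[CX3H1](=O)[#6] is the SMARTS for an aldehyde: an sp2 carbon with one H, double-bonded to O and single-bonded to carbon.
The molecule carries 2 separate instances of an aldehyde (-CHO) meeting every constraint; each maps to a distinct set of atoms, giving 2 matches.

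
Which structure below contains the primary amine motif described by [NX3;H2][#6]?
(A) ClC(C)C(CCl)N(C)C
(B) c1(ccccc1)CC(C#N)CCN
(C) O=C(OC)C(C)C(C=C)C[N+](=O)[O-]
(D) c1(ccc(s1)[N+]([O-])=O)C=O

B

[NX3;H2][#6] describes a trivalent nitrogen with two H attached to carbon (a primary amine).
(A) has a dimethylamino group (-N(CH3)2) but the nitrogen has H0, not H2.
(B) contains a primary amino group (-NH2), which satisfies every atom and bond constraint.
(C) has a nitro group (-[N+](=O)[O-]) but the nitrogen is [N+] with no H, not NX3H2.
(D) has a nitro group (-[N+](=O)[O-]) but the nitrogen is [N+] with no H, not NX3H2.
So the answer is (B).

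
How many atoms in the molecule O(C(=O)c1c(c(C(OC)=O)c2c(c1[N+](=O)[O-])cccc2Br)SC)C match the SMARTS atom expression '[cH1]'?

The query [cH1] means: aromatic carbon bearing exactly one hydrogen.
Check the 24 heavy atoms by environment: 7× c (aromatic, H0) → no; 3× c (aromatic, H1) → match; 2× C (H0) → no; 5× O (H0) → no; 3× C (H3) → no; 1× N (charge +1, H0) → no; 1× O (charge -1, H0) → no; 1× Br (H0) → no; 1× S (H0) → no.
That gives 3 matching atoms.

3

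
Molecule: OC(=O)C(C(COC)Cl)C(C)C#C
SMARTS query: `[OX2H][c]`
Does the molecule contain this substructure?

The pattern [OX2H][c] describes a hydroxyl oxygen attached to an aromatic carbon — a phenol.
The closest candidate here is a methoxy ether (-OCH3), but the oxygen has H0, not H1. No other fragment satisfies the full query, so there is no match.

No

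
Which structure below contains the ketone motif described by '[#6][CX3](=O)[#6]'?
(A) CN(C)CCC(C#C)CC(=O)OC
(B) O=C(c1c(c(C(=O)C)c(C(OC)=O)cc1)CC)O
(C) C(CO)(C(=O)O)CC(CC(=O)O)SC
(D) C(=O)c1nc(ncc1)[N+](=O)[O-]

B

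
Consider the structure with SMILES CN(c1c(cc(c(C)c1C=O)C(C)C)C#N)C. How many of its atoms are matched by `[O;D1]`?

1

The query [O;D1] means: aliphatic oxygen bonded to exactly one heavy atom.
Check the 17 heavy atoms by environment: 5× c (aromatic, D3) → no; 1× c (aromatic, D2) → no; 1× N (D3) → no; 5× C (D1) → no; 2× C (D2) → no; 1× O (D1) → match; 1× N (D1) → no; 1× C (D3) → no.
That gives 1 matching atom.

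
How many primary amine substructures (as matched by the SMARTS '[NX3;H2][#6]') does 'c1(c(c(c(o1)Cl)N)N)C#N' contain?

2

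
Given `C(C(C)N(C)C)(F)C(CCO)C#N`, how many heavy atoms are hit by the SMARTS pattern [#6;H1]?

3

Check the 13 heavy atoms by environment: 3× C (H3) → no; 3× C (H1) → match; 2× C (H2) → no; 2× N (H0) → no; 1× F (H0) → no; 1× O (H1) → no; 1× C (H0) → no.
That gives 3 matching atoms.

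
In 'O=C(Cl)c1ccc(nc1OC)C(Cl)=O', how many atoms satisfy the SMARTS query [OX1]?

2

The query [OX1] means: aliphatic oxygen with one total connection — typically a carbonyl =O or an oxide.
Check the 14 heavy atoms by environment: 1× n (aromatic, X2) → no; 5× c (aromatic, X3) → no; 2× C (X3) → no; 2× O (X1) → match; 2× Cl (X1) → no; 1× O (X2) → no; 1× C (X4) → no.
That gives 2 matching atoms.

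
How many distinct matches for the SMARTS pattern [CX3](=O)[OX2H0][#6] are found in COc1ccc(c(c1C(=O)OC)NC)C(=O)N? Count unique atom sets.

1

[CX3](=O)[OX2H0][#6] is the SMARTS for an ester: a carbonyl carbon bonded to an oxygen that is itself bonded to carbon (no H on that O).
Exactly one fragment in the molecule meets all constraints, giving 1 match.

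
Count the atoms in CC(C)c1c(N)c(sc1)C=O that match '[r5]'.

Check the 11 heavy atoms by environment: 1× s (aromatic, in 5-ring) → match; 4× c (aromatic, in 5-ring) → match; 1× N (acyclic) → no; 4× C (acyclic) → no; 1× O (acyclic) → no.
Summing the matching environments: 1 + 4 = 5 matching atoms.

5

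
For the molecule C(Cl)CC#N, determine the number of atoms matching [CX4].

2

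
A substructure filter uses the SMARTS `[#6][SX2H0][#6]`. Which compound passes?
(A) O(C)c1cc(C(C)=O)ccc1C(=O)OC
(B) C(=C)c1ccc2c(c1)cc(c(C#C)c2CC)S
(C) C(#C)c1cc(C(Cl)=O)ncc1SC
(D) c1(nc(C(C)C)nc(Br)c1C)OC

[#6][SX2H0][#6] describes an aliphatic sulfur bridging two carbons with no H on the sulfur (a thioether).
(A) has a methoxy ether (-OCH3) but the bridging atom is O, not S.
(B) has a thiol (-SH) but the sulfur has H1, not H0 bridging two carbons.
(C) contains a methylthio ether (-SCH3), which satisfies every atom and bond constraint.
(D) has a methoxy ether (-OCH3) but the bridging atom is O, not S.
So the answer is (C).

C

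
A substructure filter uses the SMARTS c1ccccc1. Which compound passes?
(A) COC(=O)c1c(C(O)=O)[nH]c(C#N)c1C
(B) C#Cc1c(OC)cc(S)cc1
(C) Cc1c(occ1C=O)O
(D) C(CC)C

B

c1ccccc1 describes six aromatic carbons in a ring (a benzene ring).
(A) has a methyl group (-CH3) but no six-membered all-carbon aromatic ring is present.
(B) contains the required atom environment, so the pattern matches.
(C) has a methyl group (-CH3) but no six-membered all-carbon aromatic ring is present.
(D) has a methyl group (-CH3) but no six-membered all-carbon aromatic ring is present.
So the answer is (B).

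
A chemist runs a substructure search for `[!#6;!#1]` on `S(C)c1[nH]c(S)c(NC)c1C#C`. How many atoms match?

4

Check the 12 heavy atoms by environment: 1× n (aromatic) → match; 4× c (aromatic) → no; 2× S → match; 4× C → no; 1× N → match.
Summing the matching environments: 1 + 2 + 1 = 4 matching atoms.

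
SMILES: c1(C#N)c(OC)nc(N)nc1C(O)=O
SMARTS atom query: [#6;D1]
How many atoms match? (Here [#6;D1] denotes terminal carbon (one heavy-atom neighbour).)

1

Check the 14 heavy atoms by environment: 2× n (aromatic, D2) → no; 4× c (aromatic, D3) → no; 1× C (D3) → no; 2× O (D1) → no; 1× O (D2) → no; 1× C (D1) → match; 1× C (D2) → no; 2× N (D1) → no.
That gives 1 matching atom.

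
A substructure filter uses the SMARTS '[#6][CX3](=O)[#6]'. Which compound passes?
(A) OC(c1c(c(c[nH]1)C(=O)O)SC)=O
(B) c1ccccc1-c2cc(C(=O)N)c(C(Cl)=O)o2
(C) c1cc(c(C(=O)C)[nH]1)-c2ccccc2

C

[#6][CX3](=O)[#6] describes a carbonyl carbon (no H) flanked by two carbons (a ketone).
(A) has a carboxylic acid group (-C(=O)OH) but one neighbour of the carbonyl carbon is O, not C.
(B) has a primary amide (-C(=O)NH2) but one neighbour of the carbonyl carbon is N, not C.
(C) contains an acetyl/ketone group (-C(=O)CH3), which satisfies every atom and bond constraint.
So the answer is (C).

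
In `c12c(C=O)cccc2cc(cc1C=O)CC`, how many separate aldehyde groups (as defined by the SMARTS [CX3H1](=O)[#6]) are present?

2

[CX3H1](=O)[#6] is the SMARTS for an aldehyde: an sp2 carbon with one H, double-bonded to O and single-bonded to carbon.
The molecule carries 2 separate instances of an aldehyde (-CHO) meeting every constraint; each maps to a distinct set of atoms, giving 2 matches.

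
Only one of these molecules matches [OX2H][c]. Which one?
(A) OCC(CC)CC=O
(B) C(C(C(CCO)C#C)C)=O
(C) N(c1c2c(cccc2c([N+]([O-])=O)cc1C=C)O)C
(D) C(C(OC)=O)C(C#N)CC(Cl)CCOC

[OX2H][c] describes a hydroxyl oxygen attached to an aromatic carbon (a phenol).
(A) has a hydroxyl group (-OH) but the -OH is on an aliphatic carbon, not an aromatic c.
(B) has a hydroxyl group (-OH) but the -OH is on an aliphatic carbon, not an aromatic c.
(C) contains a hydroxyl group (-OH), which satisfies every atom and bond constraint.
(D) has a methoxy ether (-OCH3) but the oxygen has H0, not H1.
So the answer is (C).

C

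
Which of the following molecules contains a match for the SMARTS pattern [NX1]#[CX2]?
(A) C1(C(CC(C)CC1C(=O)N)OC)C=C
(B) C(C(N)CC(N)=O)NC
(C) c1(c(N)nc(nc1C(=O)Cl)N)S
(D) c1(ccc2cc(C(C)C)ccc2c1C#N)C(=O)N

[NX1]#[CX2] describes a nitrogen triple-bonded to a two-connected carbon (a nitrile).
(A) has a primary amide (-C(=O)NH2) but the nitrogen is NX3, not NX1.
(B) has a primary amide (-C(=O)NH2) but the nitrogen is NX3, not NX1.
(C) has a primary amino group (-NH2) but the nitrogen is NX3 (three connections), not NX1 triple-bonded.
(D) contains a nitrile (-C#N), which satisfies every atom and bond constraint.
So the answer is (D).

D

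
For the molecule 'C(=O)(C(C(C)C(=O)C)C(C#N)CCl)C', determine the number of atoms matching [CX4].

The query [CX4] means: C with X4: aliphatic carbon with exactly 4 total connections (bonds + H).
Check the 14 heavy atoms by environment: 7× C (X4) → match; 1× Cl (X1) → no; 2× C (X3) → no; 2× O (X1) → no; 1× C (X2) → no; 1× N (X1) → no.
That gives 7 matching atoms.

7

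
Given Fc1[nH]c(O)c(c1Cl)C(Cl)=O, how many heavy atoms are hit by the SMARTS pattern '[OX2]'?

The query [OX2] means: aliphatic oxygen with two total connections — ether, hydroxyl, or ester single-bond O.
Check the 11 heavy atoms by environment: 1× n (aromatic, X3) → no; 4× c (aromatic, X3) → no; 2× Cl (X1) → no; 1× F (X1) → no; 1× C (X3) → no; 1× O (X1) → no; 1× O (X2) → match.
That gives 1 matching atom.

1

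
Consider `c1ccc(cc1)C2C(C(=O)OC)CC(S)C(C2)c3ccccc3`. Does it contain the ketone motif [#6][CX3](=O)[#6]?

No

The pattern [#6][CX3](=O)[#6] describes a carbonyl carbon (no H) flanked by two carbons — a ketone.
The closest candidate here is a methyl-ester group (-C(=O)OCH3), but one neighbour of the carbonyl carbon is O, not C. No other fragment satisfies the full query, so there is no match.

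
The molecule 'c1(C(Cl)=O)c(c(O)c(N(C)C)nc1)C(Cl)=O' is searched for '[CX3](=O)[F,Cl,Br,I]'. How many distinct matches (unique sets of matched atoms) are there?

[CX3](=O)[F,Cl,Br,I] is the SMARTS for an acyl halide: a carbonyl carbon bonded to a halogen.
The molecule carries 2 separate instances of an acyl chloride (-C(=O)Cl) meeting every constraint; each maps to a distinct set of atoms, giving 2 matches.

2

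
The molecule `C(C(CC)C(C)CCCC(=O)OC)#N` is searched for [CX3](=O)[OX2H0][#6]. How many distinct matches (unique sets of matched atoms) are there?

1

[CX3](=O)[OX2H0][#6] is the SMARTS for an ester: a carbonyl carbon bonded to an oxygen that is itself bonded to carbon (no H on that O).
Exactly one fragment in the molecule meets all constraints, giving 1 match.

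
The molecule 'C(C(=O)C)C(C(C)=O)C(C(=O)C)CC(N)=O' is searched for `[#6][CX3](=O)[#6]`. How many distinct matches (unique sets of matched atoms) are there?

[#6][CX3](=O)[#6] is the SMARTS for a ketone: a carbonyl carbon (no H) flanked by two carbons.
The molecule carries 3 separate instances of an acetyl/ketone group (-C(=O)CH3) meeting every constraint; each maps to a distinct set of atoms, giving 3 matches.

3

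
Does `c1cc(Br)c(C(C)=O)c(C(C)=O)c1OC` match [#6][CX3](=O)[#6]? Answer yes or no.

Yes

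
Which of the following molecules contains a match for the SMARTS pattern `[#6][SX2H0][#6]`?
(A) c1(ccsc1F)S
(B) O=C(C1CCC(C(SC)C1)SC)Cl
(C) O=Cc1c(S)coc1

B

[#6][SX2H0][#6] describes an aliphatic sulfur bridging two carbons with no H on the sulfur (a thioether).
(A) has a thiol (-SH) but the sulfur has H1, not H0 bridging two carbons.
(B) contains a methylthio ether (-SCH3), which satisfies every atom and bond constraint.
(C) has a thiol (-SH) but the sulfur has H1, not H0 bridging two carbons.
So the answer is (B).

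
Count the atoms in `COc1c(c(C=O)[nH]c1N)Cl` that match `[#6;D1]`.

1

The query [#6;D1] means: carbon bonded to exactly one heavy atom.
Check the 11 heavy atoms by environment: 1× n (aromatic, D2) → no; 4× c (aromatic, D3) → no; 1× N (D1) → no; 1× C (D2) → no; 1× O (D1) → no; 1× Cl (D1) → no; 1× O (D2) → no; 1× C (D1) → match.
That gives 1 matching atom.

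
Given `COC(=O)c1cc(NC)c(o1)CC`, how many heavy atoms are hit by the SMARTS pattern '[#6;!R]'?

5

The query [#6;!R] means: carbon not in any ring.
Check the 13 heavy atoms by environment: 1× o (aromatic, in 5-ring) → no; 4× c (aromatic, in 5-ring) → no; 1× N (acyclic) → no; 5× C (acyclic) → match; 2× O (acyclic) → no.
That gives 5 matching atoms.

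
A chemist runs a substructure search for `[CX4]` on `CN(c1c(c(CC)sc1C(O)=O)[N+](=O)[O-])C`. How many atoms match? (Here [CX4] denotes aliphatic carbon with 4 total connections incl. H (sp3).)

The query [CX4] means: C with X4: aliphatic carbon with exactly 4 total connections (bonds + H).
Check the 16 heavy atoms by environment: 1× s (aromatic, X2) → no; 4× c (aromatic, X3) → no; 4× C (X4) → match; 1× N (X3) → no; 1× N (charge +1, X3) → no; 1× O (charge -1, X1) → no; 2× O (X1) → no; 1× C (X3) → no; 1× O (X2) → no.
That gives 4 matching atoms.

4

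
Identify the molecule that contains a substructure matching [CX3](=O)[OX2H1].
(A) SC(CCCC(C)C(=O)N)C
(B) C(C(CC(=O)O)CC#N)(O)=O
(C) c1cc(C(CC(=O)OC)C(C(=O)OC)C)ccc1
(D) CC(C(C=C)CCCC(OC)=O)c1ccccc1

[CX3](=O)[OX2H1] describes an sp2 carbon double-bonded to O and single-bonded to an -OH oxygen (a carboxylic acid).
(A) has a primary amide (-C(=O)NH2) but the carbonyl is bonded to N, not to an -OH oxygen.
(B) contains a carboxylic acid group (-C(=O)OH), which satisfies every atom and bond constraint.
(C) has a methyl-ester group (-C(=O)OCH3) but the singly-bonded O has no H (OX2H0, not OX2H1).
(D) has a methyl-ester group (-C(=O)OCH3) but the singly-bonded O has no H (OX2H0, not OX2H1).
So the answer is (B).

B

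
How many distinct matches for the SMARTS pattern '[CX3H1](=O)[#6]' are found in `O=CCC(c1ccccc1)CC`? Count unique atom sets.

1

[CX3H1](=O)[#6] is the SMARTS for an aldehyde: an sp2 carbon with one H, double-bonded to O and single-bonded to carbon.
Exactly one fragment in the molecule meets all constraints, giving 1 match.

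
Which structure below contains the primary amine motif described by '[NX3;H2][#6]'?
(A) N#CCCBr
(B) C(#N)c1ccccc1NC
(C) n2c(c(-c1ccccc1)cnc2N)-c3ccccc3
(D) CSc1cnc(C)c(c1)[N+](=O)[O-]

[NX3;H2][#6] describes a trivalent nitrogen with two H attached to carbon (a primary amine).
(A) has a nitrile (-C#N) but the nitrogen is NX1 (triple-bonded), not NX3 with two H.
(B) has an N-methylamino group (-NHCH3) but the nitrogen bears two carbons and only one H (H1), not H2.
(C) contains a primary amino group (-NH2), which satisfies every atom and bond constraint.
(D) has a nitro group (-[N+](=O)[O-]) but the nitrogen is [N+] with no H, not NX3H2.
So the answer is (C).

C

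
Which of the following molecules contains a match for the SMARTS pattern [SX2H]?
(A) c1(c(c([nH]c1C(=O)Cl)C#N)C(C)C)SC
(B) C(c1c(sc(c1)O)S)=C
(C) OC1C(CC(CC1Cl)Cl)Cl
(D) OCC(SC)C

[SX2H] describes an aliphatic sulfur with two connections, one being H (a thiol).
(A) has a methylthio ether (-SCH3) but the sulfur has H0 (bonded to two carbons), not H1.
(B) contains a thiol (-SH), which satisfies every atom and bond constraint.
(C) has a hydroxyl group (-OH) but it is an -OH, not an -SH.
(D) has a methylthio ether (-SCH3) but the sulfur has H0 (bonded to two carbons), not H1.
So the answer is (B).

B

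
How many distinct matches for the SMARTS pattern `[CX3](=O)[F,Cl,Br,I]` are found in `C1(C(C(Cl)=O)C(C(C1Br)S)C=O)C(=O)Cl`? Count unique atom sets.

[CX3](=O)[F,Cl,Br,I] is the SMARTS for an acyl halide: a carbonyl carbon bonded to a halogen.
The molecule carries 2 separate instances of an acyl chloride (-C(=O)Cl) meeting every constraint; each maps to a distinct set of atoms, giving 2 matches.

2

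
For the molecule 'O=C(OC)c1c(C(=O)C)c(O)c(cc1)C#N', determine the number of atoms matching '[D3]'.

Check the 16 heavy atoms by environment: 4× c (aromatic, D3) → match; 2× c (aromatic, D2) → no; 1× C (D2) → no; 1× N (D1) → no; 3× O (D1) → no; 2× C (D3) → match; 1× O (D2) → no; 2× C (D1) → no.
Summing the matching environments: 4 + 2 = 6 matching atoms.

6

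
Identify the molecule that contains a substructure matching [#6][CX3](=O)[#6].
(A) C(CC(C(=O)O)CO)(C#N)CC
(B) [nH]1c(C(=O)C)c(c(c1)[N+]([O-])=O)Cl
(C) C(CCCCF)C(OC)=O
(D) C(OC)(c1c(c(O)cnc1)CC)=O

[#6][CX3](=O)[#6] describes a carbonyl carbon (no H) flanked by two carbons (a ketone).
(A) has a carboxylic acid group (-C(=O)OH) but one neighbour of the carbonyl carbon is O, not C.
(B) contains an acetyl/ketone group (-C(=O)CH3), which satisfies every atom and bond constraint.
(C) has a methyl-ester group (-C(=O)OCH3) but one neighbour of the carbonyl carbon is O, not C.
(D) has a methyl-ester group (-C(=O)OCH3) but one neighbour of the carbonyl carbon is O, not C.
So the answer is (B).

B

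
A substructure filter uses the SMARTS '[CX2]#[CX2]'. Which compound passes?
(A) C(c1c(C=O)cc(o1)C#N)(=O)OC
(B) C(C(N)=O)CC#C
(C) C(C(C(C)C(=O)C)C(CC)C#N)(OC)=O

B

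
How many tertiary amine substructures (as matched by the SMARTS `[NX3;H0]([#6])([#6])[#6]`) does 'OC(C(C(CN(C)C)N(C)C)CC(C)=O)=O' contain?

[NX3;H0]([#6])([#6])[#6] is the SMARTS for a tertiary amine: a trivalent nitrogen with no H, bonded to three carbons.
The molecule carries 2 separate instances of a dimethylamino group (-N(CH3)2) meeting every constraint; each maps to a distinct set of atoms, giving 2 matches.

2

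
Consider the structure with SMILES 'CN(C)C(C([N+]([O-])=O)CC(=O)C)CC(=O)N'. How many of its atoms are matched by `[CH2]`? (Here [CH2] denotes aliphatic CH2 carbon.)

The query [CH2] means: aliphatic carbon with exactly two hydrogens.
Check the 16 heavy atoms by environment: 2× C (H2) → match; 2× C (H1) → no; 1× N (H0) → no; 3× C (H3) → no; 2× C (H0) → no; 3× O (H0) → no; 1× N (charge +1, H0) → no; 1× O (charge -1, H0) → no; 1× N (H2) → no.
That gives 2 matching atoms.

2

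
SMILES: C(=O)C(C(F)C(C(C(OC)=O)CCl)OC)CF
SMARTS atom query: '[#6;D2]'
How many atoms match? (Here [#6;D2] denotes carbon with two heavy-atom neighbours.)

3

The query [#6;D2] means: any carbon bonded to exactly two heavy atoms.
Check the 17 heavy atoms by environment: 3× C (D2) → match; 5× C (D3) → no; 2× F (D1) → no; 2× O (D2) → no; 2× C (D1) → no; 1× Cl (D1) → no; 2× O (D1) → no.
That gives 3 matching atoms.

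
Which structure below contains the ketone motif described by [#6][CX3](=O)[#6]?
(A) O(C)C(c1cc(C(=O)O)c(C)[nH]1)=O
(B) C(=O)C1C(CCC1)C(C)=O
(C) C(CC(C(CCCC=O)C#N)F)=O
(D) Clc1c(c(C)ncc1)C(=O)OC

B

[#6][CX3](=O)[#6] describes a carbonyl carbon (no H) flanked by two carbons (a ketone).
(A) has a methyl-ester group (-C(=O)OCH3) but one neighbour of the carbonyl carbon is O, not C.
(B) contains an acetyl/ketone group (-C(=O)CH3), which satisfies every atom and bond constraint.
(C) has an aldehyde (-CHO) but the carbonyl carbon has H1, so it is not flanked by two carbons.
(D) has a methyl-ester group (-C(=O)OCH3) but one neighbour of the carbonyl carbon is O, not C.
So the answer is (B).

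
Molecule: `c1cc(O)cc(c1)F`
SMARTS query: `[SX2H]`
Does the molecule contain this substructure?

No

The pattern [SX2H] describes an aliphatic sulfur with two connections, one being H — a thiol.
The closest candidate here is a hydroxyl group (-OH), but it is an -OH, not an -SH. No other fragment satisfies the full query, so there is no match.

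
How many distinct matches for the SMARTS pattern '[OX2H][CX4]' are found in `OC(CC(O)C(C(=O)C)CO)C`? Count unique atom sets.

3

[OX2H][CX4] is the SMARTS for an aliphatic alcohol: a hydroxyl oxygen bound to an sp3 (X4) carbon.
The molecule carries 3 separate instances of a hydroxyl group (-OH) meeting every constraint; each maps to a distinct set of atoms, giving 3 matches.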